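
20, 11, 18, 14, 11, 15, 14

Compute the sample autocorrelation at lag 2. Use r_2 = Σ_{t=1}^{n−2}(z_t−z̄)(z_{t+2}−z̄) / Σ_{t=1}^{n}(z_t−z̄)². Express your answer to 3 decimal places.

Mean z̄ = (20 + 11 + 18 + 14 + 11 + 15 + 14)/7 = 14.7143
Deviations from mean: 5.2857, -3.7143, 3.2857, -0.7143, -3.7143, 0.2857, -0.7143
Σ(z_t−z̄)(z_{t+2}−z̄) = (17.3673) + (2.6531) + (-12.2041) + (-0.2041) + (2.6531) = 10.2653
Denominator Σ(z_t−z̄)² = 67.4286
r_2 = 10.2653 / 67.4286 = 0.152

0.152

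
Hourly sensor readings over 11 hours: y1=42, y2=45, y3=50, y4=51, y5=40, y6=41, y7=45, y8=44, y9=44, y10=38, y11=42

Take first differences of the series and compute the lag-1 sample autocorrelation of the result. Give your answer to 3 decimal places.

First differences Δy: 3, 5, 1, -11, 1, 4, -1, 0, -6, 4
Mean of differences = 0.0000
Numerator Σ(Δy_t−Δȳ)(Δy_{t+1}−Δȳ) = -26.0000
Denominator Σ(Δy_t−Δȳ)² = 226.0000
r_1(Δy) = -26.0000 / 226.0000 = -0.115

-0.115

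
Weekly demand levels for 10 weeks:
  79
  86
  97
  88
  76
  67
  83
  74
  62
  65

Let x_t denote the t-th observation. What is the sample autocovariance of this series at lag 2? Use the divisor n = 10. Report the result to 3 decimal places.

Mean x̄ = (79 + 86 + 97 + 88 + 76 + 67 + 83 + 74 + 62 + 65)/10 = 77.7000
Σ_{t=1}^{8}(x_t−x̄)(x_{t+2}−x̄) = -38.0800
γ_2 = -38.0800 / 10 = -3.808

-3.808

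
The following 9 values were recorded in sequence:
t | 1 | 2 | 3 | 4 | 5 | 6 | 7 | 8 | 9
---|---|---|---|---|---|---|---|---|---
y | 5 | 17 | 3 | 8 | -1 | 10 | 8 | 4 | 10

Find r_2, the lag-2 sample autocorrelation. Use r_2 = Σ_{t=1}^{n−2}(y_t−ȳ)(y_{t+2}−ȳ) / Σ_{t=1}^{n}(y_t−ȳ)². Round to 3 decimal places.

Mean ȳ = (5 + 17 + 3 + 8 − 1 + 10 + 8 + 4 + 10)/9 = 7.1111
Numerator Σ_{t=1}^{7}(y_t−ȳ)(y_{t+2}−ȳ) = 39.7531
Denominator Σ(y_t−ȳ)² = 212.8889
r_2 = 39.7531 / 212.8889 = 0.187

0.187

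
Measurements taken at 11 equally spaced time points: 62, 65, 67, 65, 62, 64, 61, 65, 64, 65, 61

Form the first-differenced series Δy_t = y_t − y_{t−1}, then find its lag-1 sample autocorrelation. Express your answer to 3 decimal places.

First differences Δy: 3, 2, -2, -3, 2, -3, 4, -1, 1, -4
Mean of differences = -0.1000
Numerator Σ(Δy_t−Δȳ)(Δy_{t+1}−Δȳ) = -25.0100
Denominator Σ(Δy_t−Δȳ)² = 72.9000
r_1(Δy) = -25.0100 / 72.9000 = -0.343

-0.343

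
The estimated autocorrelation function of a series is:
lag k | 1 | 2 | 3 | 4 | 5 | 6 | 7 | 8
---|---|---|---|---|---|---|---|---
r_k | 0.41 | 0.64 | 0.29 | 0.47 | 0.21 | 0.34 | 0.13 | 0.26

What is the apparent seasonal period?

The largest autocorrelation is r_2 = 0.64, with a weaker echo at lag 4 (0.47); the remaining lags stay at or below 0.41.
The dominant spike at lag 2 indicates a seasonal period of 2.

2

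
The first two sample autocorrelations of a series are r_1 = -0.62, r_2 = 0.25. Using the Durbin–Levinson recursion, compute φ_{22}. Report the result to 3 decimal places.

-0.218

φ_{22} = (r_2 − r_1²) / (1 − r_1²)
r_1² = (-0.62)² = 0.3844
Numerator = 0.25 − 0.3844 = -0.1344; denominator = 1 − 0.3844 = 0.6156
φ_{22} = -0.1344 / 0.6156 = -0.218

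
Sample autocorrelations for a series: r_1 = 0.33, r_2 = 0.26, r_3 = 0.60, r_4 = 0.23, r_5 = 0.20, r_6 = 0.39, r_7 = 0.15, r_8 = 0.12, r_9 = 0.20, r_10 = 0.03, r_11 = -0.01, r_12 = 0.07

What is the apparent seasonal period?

3

The largest autocorrelation is r_3 = 0.60, with a weaker echo at lag 6 (0.39); the remaining lags stay at or below 0.33. The elevated value at lag 1 (0.33), dropping to 0.26 at lag 2, reflects decaying short-term dependence rather than seasonality.
The dominant spike at lag 3 indicates a seasonal period of 3.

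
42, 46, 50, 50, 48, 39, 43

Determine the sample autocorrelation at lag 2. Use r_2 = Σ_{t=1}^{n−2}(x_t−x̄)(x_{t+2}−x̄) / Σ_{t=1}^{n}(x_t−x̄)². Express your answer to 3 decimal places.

Mean x̄ = (42 + 46 + 50 + 50 + 48 + 39 + 43)/7 = 45.4286
Numerator Σ_{t=1}^{5}(x_t−x̄)(x_{t+2}−x̄) = -36.9388
Denominator Σ(x_t−x̄)² = 107.7143
r_2 = -36.9388 / 107.7143 = -0.343

-0.343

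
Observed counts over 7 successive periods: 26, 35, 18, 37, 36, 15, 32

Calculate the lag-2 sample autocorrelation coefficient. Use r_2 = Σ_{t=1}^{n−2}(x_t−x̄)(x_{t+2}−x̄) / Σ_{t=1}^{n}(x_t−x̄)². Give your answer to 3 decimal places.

-0.177

Mean x̄ = (26 + 35 + 18 + 37 + 36 + 15 + 32)/7 = 28.4286
Deviations from mean: -2.4286, 6.5714, -10.4286, 8.5714, 7.5714, -13.4286, 3.5714
Σ(x_t−x̄)(x_{t+2}−x̄) = (25.3265) + (56.3265) + (-78.9592) + (-115.1020) + (27.0408) = -85.3673
Denominator Σ(x_t−x̄)² = 481.7143
r_2 = -85.3673 / 481.7143 = -0.177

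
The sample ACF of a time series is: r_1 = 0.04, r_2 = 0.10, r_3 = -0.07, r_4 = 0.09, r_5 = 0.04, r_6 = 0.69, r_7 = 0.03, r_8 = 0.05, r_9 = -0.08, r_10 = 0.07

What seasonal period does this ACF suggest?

6

The largest autocorrelation is r_6 = 0.69; the remaining lags stay at or below 0.10.
The dominant spike at lag 6 indicates a seasonal period of 6.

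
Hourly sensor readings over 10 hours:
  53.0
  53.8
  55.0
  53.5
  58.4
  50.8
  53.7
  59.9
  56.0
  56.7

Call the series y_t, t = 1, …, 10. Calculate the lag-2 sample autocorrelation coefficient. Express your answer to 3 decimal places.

-0.150

Mean ȳ = (53.0 + 53.8 + 55.0 + 53.5 + 58.4 + 50.8 + 53.7 + 59.9 + 56.0 + 56.7)/10 = 55.0800
Numerator Σ_{t=1}^{8}(y_t−ȳ)(y_{t+2}−ȳ) = -9.9868
Denominator Σ(y_t−ȳ)² = 66.4160
r_2 = -9.9868 / 66.4160 = -0.150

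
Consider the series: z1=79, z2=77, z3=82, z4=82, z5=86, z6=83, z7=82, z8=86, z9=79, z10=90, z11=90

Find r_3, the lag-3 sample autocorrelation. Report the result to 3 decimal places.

Mean z̄ = (79 + 77 + 82 + 82 + 86 + 83 + 82 + 86 + 79 + 90 + 90)/11 = 83.2727
Numerator Σ_{t=1}^{8}(z_t−z̄)(z_{t+3}−z̄) = 8.6860
Denominator Σ(z_t−z̄)² = 186.1818
r_3 = 8.6860 / 186.1818 = 0.047

0.047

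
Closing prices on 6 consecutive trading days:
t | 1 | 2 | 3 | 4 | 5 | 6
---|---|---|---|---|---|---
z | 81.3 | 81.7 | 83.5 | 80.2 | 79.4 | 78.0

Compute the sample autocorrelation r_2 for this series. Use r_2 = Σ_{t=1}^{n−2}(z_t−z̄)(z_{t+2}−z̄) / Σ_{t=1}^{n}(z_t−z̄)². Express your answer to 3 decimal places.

-0.058

Mean z̄ = (81.3 + 81.7 + 83.5 + 80.2 + 79.4 + 78.0)/6 = 80.6833
Deviations from mean: 0.6167, 1.0167, 2.8167, -0.4833, -1.2833, -2.6833
Σ(z_t−z̄)(z_{t+2}−z̄) = (1.7369) + (-0.4914) + (-3.6147) + (1.2969) = -1.0722
Denominator Σ(z_t−z̄)² = 18.4283
r_2 = -1.0722 / 18.4283 = -0.058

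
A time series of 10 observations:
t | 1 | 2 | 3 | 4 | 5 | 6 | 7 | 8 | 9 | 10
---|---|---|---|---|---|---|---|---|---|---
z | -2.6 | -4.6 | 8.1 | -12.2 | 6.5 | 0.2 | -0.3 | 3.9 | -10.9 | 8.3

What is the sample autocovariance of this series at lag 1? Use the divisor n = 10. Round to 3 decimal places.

Mean z̄ = (-2.6 − 4.6 + 8.1 − 12.2 + 6.5 + 0.2 − 0.3 + 3.9 − 10.9 + 8.3)/10 = -0.3600
Σ_{t=1}^{9}(z_t−z̄)(z_{t+1}−z̄) = -339.8076
γ_1 = -339.8076 / 10 = -33.981

-33.981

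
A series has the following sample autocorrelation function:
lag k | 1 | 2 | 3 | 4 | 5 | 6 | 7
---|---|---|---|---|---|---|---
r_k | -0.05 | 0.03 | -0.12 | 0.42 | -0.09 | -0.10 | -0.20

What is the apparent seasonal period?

The largest autocorrelation is r_4 = 0.42; the remaining lags stay at or below 0.03.
The dominant spike at lag 4 indicates a seasonal period of 4.

4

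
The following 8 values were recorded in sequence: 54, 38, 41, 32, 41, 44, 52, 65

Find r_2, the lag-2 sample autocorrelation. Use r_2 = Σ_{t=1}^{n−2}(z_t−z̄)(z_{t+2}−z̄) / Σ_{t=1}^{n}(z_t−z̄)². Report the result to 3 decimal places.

0.069

Mean z̄ = (54 + 38 + 41 + 32 + 41 + 44 + 52 + 65)/8 = 45.8750
Σ(z_t−z̄)(z_{t+2}−z̄) = (-39.6094) + (109.2656) + (23.7656) + (26.0156) + (-29.8594) + (-35.8594) = 53.7188
Denominator Σ(z_t−z̄)² = 774.8750
r_2 = 53.7188 / 774.8750 = 0.069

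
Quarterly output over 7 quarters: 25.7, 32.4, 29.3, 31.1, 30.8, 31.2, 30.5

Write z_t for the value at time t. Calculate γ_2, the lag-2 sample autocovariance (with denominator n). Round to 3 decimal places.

Mean z̄ = (25.7 + 32.4 + 29.3 + 31.1 + 30.8 + 31.2 + 30.5)/7 = 30.1429
Σ_{t=1}^{5}(z_t−z̄)(z_{t+2}−z̄) = 6.5978
γ_2 = 6.5978 / 7 = 0.943

0.943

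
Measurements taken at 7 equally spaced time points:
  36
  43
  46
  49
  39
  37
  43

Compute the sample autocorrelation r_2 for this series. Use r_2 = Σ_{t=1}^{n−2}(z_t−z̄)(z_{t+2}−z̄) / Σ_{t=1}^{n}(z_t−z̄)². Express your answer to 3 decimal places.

Mean z̄ = (36 + 43 + 46 + 49 + 39 + 37 + 43)/7 = 41.8571
Numerator Σ_{t=1}^{5}(z_t−z̄)(z_{t+2}−z̄) = -65.8980
Denominator Σ(z_t−z̄)² = 136.8571
r_2 = -65.8980 / 136.8571 = -0.482

-0.482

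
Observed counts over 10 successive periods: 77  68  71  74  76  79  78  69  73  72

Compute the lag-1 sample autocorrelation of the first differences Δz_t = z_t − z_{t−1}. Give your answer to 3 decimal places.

First differences Δz: -9, 3, 3, 2, 3, -1, -9, 4, -1
Mean of differences = -0.5556
Numerator Σ(Δz_t−Δz̄)(Δz_{t+1}−Δz̄) = -37.5309
Denominator Σ(Δz_t−Δz̄)² = 208.2222
r_1(Δz) = -37.5309 / 208.2222 = -0.180

-0.180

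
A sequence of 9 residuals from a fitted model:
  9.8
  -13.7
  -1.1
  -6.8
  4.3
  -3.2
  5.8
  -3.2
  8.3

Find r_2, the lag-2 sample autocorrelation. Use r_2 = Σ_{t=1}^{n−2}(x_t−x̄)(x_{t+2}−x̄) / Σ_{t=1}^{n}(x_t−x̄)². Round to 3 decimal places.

0.387

Mean x̄ = (9.8 − 13.7 − 1.1 − 6.8 + 4.3 − 3.2 + 5.8 − 3.2 + 8.3)/9 = 0.0222
Σ(x_t−x̄)(x_{t+2}−x̄) = (-10.9728) + (93.6160) + (-4.8006) + (21.9827) + (24.7160) + (10.3827) + (47.8272) = 182.7512
Denominator Σ(x_t−x̄)² = 472.6756
r_2 = 182.7512 / 472.6756 = 0.387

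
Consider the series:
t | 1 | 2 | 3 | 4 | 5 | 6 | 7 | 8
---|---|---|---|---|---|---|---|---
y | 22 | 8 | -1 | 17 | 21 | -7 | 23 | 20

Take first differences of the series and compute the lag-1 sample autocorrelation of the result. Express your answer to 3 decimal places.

-0.434

First differences Δy: -14, -9, 18, 4, -28, 30, -3
Mean of differences = -0.2857
Numerator Σ(Δy_t−Δȳ)(Δy_{t+1}−Δȳ) = -1001.7959
Denominator Σ(Δy_t−Δȳ)² = 2309.4286
r_1(Δy) = -1001.7959 / 2309.4286 = -0.434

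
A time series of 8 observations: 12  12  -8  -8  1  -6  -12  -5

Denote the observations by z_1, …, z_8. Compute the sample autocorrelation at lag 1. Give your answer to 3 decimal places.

0.318

Mean z̄ = (12 + 12 − 8 − 8 + 1 − 6 − 12 − 5)/8 = -1.7500
Deviations from mean: 13.7500, 13.7500, -6.2500, -6.2500, 2.7500, -4.2500, -10.2500, -3.2500
Numerator Σ_{t=1}^{7}(z_t−z̄)(z_{t+1}−z̄) = 190.1875
Denominator Σ(z_t−z̄)² = 597.5000
r_1 = 190.1875 / 597.5000 = 0.318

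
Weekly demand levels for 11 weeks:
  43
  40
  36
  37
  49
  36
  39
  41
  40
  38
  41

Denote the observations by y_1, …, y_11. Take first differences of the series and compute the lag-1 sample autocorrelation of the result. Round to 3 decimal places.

First differences Δy: -3, -4, 1, 12, -13, 3, 2, -1, -2, 3
Mean of differences = -0.2000
Numerator Σ(Δy_t−Δȳ)(Δy_{t+1}−Δȳ) = -175.4400
Denominator Σ(Δy_t−Δȳ)² = 365.6000
r_1(Δy) = -175.4400 / 365.6000 = -0.480

-0.480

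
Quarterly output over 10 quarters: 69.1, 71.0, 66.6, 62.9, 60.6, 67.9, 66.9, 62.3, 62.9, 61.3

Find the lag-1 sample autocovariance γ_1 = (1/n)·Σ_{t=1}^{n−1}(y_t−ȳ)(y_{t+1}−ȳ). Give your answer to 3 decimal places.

Mean ȳ = (69.1 + 71.0 + 66.6 + 62.9 + 60.6 + 67.9 + 66.9 + 62.3 + 62.9 + 61.3)/10 = 65.1500
Σ_{t=1}^{9}(y_t−ȳ)(y_{t+1}−ȳ) = 40.9525
γ_1 = 40.9525 / 10 = 4.095

4.095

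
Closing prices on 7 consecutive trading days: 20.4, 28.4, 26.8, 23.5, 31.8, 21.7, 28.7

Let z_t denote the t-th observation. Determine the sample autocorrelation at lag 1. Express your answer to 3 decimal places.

Mean z̄ = (20.4 + 28.4 + 26.8 + 23.5 + 31.8 + 21.7 + 28.7)/7 = 25.9000
Deviations from mean: -5.5000, 2.5000, 0.9000, -2.4000, 5.9000, -4.2000, 2.8000
Numerator Σ_{t=1}^{6}(z_t−z̄)(z_{t+1}−z̄) = -64.3600
Denominator Σ(z_t−z̄)² = 103.3600
r_1 = -64.3600 / 103.3600 = -0.623

-0.623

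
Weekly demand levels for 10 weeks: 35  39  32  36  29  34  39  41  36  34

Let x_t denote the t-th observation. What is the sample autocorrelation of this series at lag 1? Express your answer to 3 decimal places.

Mean x̄ = (35 + 39 + 32 + 36 + 29 + 34 + 39 + 41 + 36 + 34)/10 = 35.5000
Numerator Σ_{t=1}^{9}(x_t−x̄)(x_{t+1}−x̄) = 6.7500
Denominator Σ(x_t−x̄)² = 114.5000
r_1 = 6.7500 / 114.5000 = 0.059

0.059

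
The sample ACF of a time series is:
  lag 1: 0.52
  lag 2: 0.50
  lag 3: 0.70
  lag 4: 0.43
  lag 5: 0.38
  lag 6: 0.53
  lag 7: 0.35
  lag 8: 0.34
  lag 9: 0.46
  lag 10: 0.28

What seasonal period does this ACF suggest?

The largest autocorrelation is r_3 = 0.70, with a weaker echo at lag 6 (0.53); the remaining lags stay at or below 0.52. The elevated value at lag 1 (0.52), dropping to 0.50 at lag 2, reflects decaying short-term dependence rather than seasonality.
The dominant spike at lag 3 indicates a seasonal period of 3.

3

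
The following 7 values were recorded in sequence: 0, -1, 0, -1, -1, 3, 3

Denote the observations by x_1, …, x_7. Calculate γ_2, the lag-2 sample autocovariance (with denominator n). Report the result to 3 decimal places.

-0.644

Mean x̄ = (0 − 1 + 0 − 1 − 1 + 3 + 3)/7 = 0.4286
Σ_{t=1}^{5}(x_t−x̄)(x_{t+2}−x̄) = -4.5102
γ_2 = -4.5102 / 7 = -0.644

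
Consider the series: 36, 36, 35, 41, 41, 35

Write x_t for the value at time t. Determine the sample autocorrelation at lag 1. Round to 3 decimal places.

Mean x̄ = (36 + 36 + 35 + 41 + 41 + 35)/6 = 37.3333
Deviations from mean: -1.3333, -1.3333, -2.3333, 3.6667, 3.6667, -2.3333
Σ(x_t−x̄)(x_{t+1}−x̄) = (1.7778) + (3.1111) + (-8.5556) + (13.4444) + (-8.5556) = 1.2222
Denominator Σ(x_t−x̄)² = 41.3333
r_1 = 1.2222 / 41.3333 = 0.030

0.030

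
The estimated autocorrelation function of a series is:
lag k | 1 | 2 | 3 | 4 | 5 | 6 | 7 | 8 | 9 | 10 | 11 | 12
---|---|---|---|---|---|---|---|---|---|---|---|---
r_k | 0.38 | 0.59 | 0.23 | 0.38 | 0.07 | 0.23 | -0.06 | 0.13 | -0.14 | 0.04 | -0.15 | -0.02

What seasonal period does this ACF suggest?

The largest autocorrelation is r_2 = 0.59; the remaining lags stay at or below 0.38.
The dominant spike at lag 2 indicates a seasonal period of 2.

2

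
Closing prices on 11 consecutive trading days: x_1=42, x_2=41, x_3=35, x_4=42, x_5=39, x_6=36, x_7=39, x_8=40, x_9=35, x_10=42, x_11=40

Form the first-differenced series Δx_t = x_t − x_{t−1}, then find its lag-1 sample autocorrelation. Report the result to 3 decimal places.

-0.563

First differences Δx: -1, -6, 7, -3, -3, 3, 1, -5, 7, -2
Mean of differences = -0.2000
Numerator Σ(Δx_t−Δx̄)(Δx_{t+1}−Δx̄) = -107.8400
Denominator Σ(Δx_t−Δx̄)² = 191.6000
r_1(Δx) = -107.8400 / 191.6000 = -0.563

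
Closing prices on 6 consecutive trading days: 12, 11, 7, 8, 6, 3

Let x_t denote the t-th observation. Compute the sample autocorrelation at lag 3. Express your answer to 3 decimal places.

-0.020

Mean x̄ = (12 + 11 + 7 + 8 + 6 + 3)/6 = 7.8333
Deviations from mean: 4.1667, 3.1667, -0.8333, 0.1667, -1.8333, -4.8333
Σ(x_t−x̄)(x_{t+3}−x̄) = (0.6944) + (-5.8056) + (4.0278) = -1.0833
Denominator Σ(x_t−x̄)² = 54.8333
r_3 = -1.0833 / 54.8333 = -0.020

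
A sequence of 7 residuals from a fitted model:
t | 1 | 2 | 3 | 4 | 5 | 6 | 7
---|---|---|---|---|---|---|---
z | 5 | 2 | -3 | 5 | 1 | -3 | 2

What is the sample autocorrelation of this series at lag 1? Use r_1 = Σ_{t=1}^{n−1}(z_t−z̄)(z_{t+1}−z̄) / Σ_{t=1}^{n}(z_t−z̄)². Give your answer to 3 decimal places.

-0.294

Mean z̄ = (5 + 2 − 3 + 5 + 1 − 3 + 2)/7 = 1.2857
Deviations from mean: 3.7143, 0.7143, -4.2857, 3.7143, -0.2857, -4.2857, 0.7143
Σ(z_t−z̄)(z_{t+1}−z̄) = (2.6531) + (-3.0612) + (-15.9184) + (-1.0612) + (1.2245) + (-3.0612) = -19.2245
Denominator Σ(z_t−z̄)² = 65.4286
r_1 = -19.2245 / 65.4286 = -0.294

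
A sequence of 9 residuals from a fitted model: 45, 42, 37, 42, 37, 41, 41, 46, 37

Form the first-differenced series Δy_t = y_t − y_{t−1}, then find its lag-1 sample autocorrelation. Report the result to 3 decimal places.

First differences Δy: -3, -5, 5, -5, 4, 0, 5, -9
Mean of differences = -1.0000
Numerator Σ(Δy_t−Δȳ)(Δy_{t+1}−Δȳ) = -97.0000
Denominator Σ(Δy_t−Δȳ)² = 198.0000
r_1(Δy) = -97.0000 / 198.0000 = -0.490

-0.490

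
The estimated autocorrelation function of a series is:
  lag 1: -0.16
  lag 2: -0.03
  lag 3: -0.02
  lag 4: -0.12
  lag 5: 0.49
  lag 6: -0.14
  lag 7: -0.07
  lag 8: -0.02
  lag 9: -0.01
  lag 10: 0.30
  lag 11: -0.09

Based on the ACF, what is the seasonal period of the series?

5

The largest autocorrelation is r_5 = 0.49, with a weaker echo at lag 10 (0.30); the remaining lags stay at or below -0.01.
The dominant spike at lag 5 indicates a seasonal period of 5.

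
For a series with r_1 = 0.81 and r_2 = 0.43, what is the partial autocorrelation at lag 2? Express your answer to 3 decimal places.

-0.657

φ_{22} = (r_2 − r_1²) / (1 − r_1²)
r_1² = (0.81)² = 0.6561
Numerator = 0.43 − 0.6561 = -0.2261; denominator = 1 − 0.6561 = 0.3439
φ_{22} = -0.2261 / 0.3439 = -0.657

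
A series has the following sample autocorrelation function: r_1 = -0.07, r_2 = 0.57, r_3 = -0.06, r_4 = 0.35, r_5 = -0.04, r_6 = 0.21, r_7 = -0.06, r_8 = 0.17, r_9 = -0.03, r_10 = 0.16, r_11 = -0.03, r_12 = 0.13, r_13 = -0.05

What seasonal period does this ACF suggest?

The largest autocorrelation is r_2 = 0.57, with weaker echoes at lags 4 (0.35), 6 (0.21), 8 (0.17) and 10 (0.16); the remaining lags stay at or below 0.13.
The dominant spike at lag 2 indicates a seasonal period of 2.

2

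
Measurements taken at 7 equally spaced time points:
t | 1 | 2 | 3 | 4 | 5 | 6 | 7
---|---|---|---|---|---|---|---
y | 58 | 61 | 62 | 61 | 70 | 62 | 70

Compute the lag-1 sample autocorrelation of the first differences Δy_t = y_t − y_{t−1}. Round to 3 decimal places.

-0.760

First differences Δy: 3, 1, -1, 9, -8, 8
Mean of differences = 2.0000
Numerator Σ(Δy_t−Δȳ)(Δy_{t+1}−Δȳ) = -149.0000
Denominator Σ(Δy_t−Δȳ)² = 196.0000
r_1(Δy) = -149.0000 / 196.0000 = -0.760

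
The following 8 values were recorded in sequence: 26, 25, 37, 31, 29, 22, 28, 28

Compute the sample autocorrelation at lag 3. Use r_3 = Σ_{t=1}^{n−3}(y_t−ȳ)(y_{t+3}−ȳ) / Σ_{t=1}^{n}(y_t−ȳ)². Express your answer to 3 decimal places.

Mean ȳ = (26 + 25 + 37 + 31 + 29 + 22 + 28 + 28)/8 = 28.2500
Σ(y_t−ȳ)(y_{t+3}−ȳ) = (-6.1875) + (-2.4375) + (-54.6875) + (-0.6875) + (-0.1875) = -64.1875
Denominator Σ(y_t−ȳ)² = 139.5000
r_3 = -64.1875 / 139.5000 = -0.460

-0.460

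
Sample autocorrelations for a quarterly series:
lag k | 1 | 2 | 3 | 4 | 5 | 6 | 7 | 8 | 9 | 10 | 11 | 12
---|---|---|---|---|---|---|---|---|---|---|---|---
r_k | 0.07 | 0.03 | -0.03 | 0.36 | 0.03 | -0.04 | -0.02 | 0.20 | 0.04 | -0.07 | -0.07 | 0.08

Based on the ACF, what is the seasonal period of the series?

The largest autocorrelation is r_4 = 0.36, with a weaker echo at lag 8 (0.20); the remaining lags stay at or below 0.08.
The dominant spike at lag 4 indicates a seasonal period of 4.

4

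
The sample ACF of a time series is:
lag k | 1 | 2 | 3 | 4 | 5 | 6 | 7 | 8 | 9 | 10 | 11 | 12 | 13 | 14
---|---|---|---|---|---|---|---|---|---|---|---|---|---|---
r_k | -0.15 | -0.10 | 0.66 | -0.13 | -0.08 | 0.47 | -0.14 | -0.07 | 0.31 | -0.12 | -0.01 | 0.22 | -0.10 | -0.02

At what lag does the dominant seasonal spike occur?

The largest autocorrelation is r_3 = 0.66, with weaker echoes at lags 6 (0.47), 9 (0.31) and 12 (0.22); the remaining lags stay at or below -0.01.
The dominant spike at lag 3 indicates a seasonal period of 3.

3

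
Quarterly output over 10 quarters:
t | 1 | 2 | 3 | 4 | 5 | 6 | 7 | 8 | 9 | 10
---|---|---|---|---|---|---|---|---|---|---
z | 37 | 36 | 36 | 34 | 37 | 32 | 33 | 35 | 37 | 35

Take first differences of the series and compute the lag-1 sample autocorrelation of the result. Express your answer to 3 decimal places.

First differences Δz: -1, 0, -2, 3, -5, 1, 2, 2, -2
Mean of differences = -0.2222
Numerator Σ(Δz_t−Δz̄)(Δz_{t+1}−Δz̄) = -23.8272
Denominator Σ(Δz_t−Δz̄)² = 51.5556
r_1(Δz) = -23.8272 / 51.5556 = -0.462

-0.462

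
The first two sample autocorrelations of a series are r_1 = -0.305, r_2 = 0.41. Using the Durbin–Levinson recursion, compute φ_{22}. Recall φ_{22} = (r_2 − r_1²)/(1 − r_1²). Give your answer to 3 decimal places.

0.349

φ_{22} = (r_2 − r_1²) / (1 − r_1²)
r_1² = (-0.305)² = 0.093025
Numerator = 0.41 − 0.0930 = 0.3170; denominator = 1 − 0.0930 = 0.9070
φ_{22} = 0.3170 / 0.9070 = 0.349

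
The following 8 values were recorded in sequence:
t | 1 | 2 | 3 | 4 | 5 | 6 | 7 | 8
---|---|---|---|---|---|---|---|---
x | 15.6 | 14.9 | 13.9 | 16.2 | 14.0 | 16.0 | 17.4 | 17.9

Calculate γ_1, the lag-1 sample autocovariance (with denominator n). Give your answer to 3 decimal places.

0.447

Mean x̄ = (15.6 + 14.9 + 13.9 + 16.2 + 14.0 + 16.0 + 17.4 + 17.9)/8 = 15.7375
Deviations: -0.1375, -0.8375, -1.8375, 0.4625, -1.7375, 0.2625, 1.6625, 2.1625
Σ_{t=1}^{7}(x_t−x̄)(x_{t+1}−x̄) = 3.5761
γ_1 = 3.5761 / 8 = 0.447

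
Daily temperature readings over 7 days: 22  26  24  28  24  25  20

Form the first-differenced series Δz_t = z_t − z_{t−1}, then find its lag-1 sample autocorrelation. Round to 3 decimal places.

-0.536

First differences Δz: 4, -2, 4, -4, 1, -5
Mean of differences = -0.3333
Numerator Σ(Δz_t−Δz̄)(Δz_{t+1}−Δz̄) = -41.4444
Denominator Σ(Δz_t−Δz̄)² = 77.3333
r_1(Δz) = -41.4444 / 77.3333 = -0.536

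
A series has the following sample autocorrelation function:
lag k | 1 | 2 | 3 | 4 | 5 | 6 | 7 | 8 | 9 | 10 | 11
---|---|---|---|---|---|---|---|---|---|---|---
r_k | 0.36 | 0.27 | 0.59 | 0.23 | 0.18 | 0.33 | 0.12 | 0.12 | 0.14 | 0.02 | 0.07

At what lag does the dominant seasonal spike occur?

The largest autocorrelation is r_3 = 0.59; the remaining lags stay at or below 0.36. The elevated value at lag 1 (0.36), dropping to 0.27 at lag 2, reflects decaying short-term dependence rather than seasonality.
The dominant spike at lag 3 indicates a seasonal period of 3.

3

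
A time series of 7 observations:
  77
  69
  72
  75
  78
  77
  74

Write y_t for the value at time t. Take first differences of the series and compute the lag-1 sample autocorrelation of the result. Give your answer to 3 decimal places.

First differences Δy: -8, 3, 3, 3, -1, -3
Mean of differences = -0.5000
Numerator Σ(Δy_t−Δȳ)(Δy_{t+1}−Δȳ) = -2.2500
Denominator Σ(Δy_t−Δȳ)² = 99.5000
r_1(Δy) = -2.2500 / 99.5000 = -0.023

-0.023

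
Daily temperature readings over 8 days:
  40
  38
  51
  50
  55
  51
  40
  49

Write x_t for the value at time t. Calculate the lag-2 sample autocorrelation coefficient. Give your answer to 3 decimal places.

-0.189

Mean x̄ = (40 + 38 + 51 + 50 + 55 + 51 + 40 + 49)/8 = 46.7500
Deviations from mean: -6.7500, -8.7500, 4.2500, 3.2500, 8.2500, 4.2500, -6.7500, 2.2500
Σ(x_t−x̄)(x_{t+2}−x̄) = (-28.6875) + (-28.4375) + (35.0625) + (13.8125) + (-55.6875) + (9.5625) = -54.3750
Denominator Σ(x_t−x̄)² = 287.5000
r_2 = -54.3750 / 287.5000 = -0.189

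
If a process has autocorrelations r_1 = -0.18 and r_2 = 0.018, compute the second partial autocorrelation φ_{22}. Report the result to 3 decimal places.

-0.015

φ_{22} = (r_2 − r_1²) / (1 − r_1²)
r_1² = (-0.18)² = 0.0324
Numerator = 0.018 − 0.0324 = -0.0144; denominator = 1 − 0.0324 = 0.9676
φ_{22} = -0.0144 / 0.9676 = -0.015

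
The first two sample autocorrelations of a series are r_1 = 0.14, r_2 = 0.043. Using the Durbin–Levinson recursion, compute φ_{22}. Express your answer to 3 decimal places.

φ_{22} = (r_2 − r_1²) / (1 − r_1²)
r_1² = (0.14)² = 0.0196
Numerator = 0.043 − 0.0196 = 0.0234; denominator = 1 − 0.0196 = 0.9804
φ_{22} = 0.0234 / 0.9804 = 0.024

0.024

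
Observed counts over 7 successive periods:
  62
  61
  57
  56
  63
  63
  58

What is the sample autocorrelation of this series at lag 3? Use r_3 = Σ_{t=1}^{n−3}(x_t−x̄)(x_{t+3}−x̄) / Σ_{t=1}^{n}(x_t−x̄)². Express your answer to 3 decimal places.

-0.115

Mean x̄ = (62 + 61 + 57 + 56 + 63 + 63 + 58)/7 = 60.0000
Deviations from mean: 2.0000, 1.0000, -3.0000, -4.0000, 3.0000, 3.0000, -2.0000
Σ(x_t−x̄)(x_{t+3}−x̄) = (-8.0000) + (3.0000) + (-9.0000) + (8.0000) = -6.0000
Denominator Σ(x_t−x̄)² = 52.0000
r_3 = -6.0000 / 52.0000 = -0.115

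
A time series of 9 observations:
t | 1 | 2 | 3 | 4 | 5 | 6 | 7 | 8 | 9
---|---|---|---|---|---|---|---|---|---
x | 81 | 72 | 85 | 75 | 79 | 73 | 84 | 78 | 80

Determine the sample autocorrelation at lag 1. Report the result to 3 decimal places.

Mean x̄ = (81 + 72 + 85 + 75 + 79 + 73 + 84 + 78 + 80)/9 = 78.5556
Numerator Σ_{t=1}^{8}(x_t−x̄)(x_{t+1}−x̄) = -119.3086
Denominator Σ(x_t−x̄)² = 166.2222
r_1 = -119.3086 / 166.2222 = -0.718

-0.718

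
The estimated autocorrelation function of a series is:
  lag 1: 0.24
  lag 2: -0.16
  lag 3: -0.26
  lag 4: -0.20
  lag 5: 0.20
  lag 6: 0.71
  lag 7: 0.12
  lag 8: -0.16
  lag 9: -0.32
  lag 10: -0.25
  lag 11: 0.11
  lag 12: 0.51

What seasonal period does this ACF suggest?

The largest autocorrelation is r_6 = 0.71, with a weaker echo at lag 12 (0.51); the remaining lags stay at or below 0.24.
The dominant spike at lag 6 indicates a seasonal period of 6.

6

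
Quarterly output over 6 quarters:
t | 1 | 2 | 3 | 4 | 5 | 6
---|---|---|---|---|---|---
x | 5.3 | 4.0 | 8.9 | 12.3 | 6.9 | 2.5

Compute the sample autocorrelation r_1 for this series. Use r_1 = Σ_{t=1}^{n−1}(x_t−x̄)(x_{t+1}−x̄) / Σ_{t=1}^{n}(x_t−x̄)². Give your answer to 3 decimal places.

Mean x̄ = (5.3 + 4.0 + 8.9 + 12.3 + 6.9 + 2.5)/6 = 6.6500
Numerator Σ_{t=1}^{5}(x_t−x̄)(x_{t+1}−x̄) = 10.7025
Denominator Σ(x_t−x̄)² = 63.1150
r_1 = 10.7025 / 63.1150 = 0.170

0.170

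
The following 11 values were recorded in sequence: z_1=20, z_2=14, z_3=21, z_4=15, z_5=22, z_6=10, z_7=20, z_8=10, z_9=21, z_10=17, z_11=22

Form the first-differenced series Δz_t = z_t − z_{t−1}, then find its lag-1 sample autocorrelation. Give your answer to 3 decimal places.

-0.895

First differences Δz: -6, 7, -6, 7, -12, 10, -10, 11, -4, 5
Mean of differences = 0.2000
Numerator Σ(Δz_t−Δz̄)(Δz_{t+1}−Δz̄) = -604.6400
Denominator Σ(Δz_t−Δz̄)² = 675.6000
r_1(Δz) = -604.6400 / 675.6000 = -0.895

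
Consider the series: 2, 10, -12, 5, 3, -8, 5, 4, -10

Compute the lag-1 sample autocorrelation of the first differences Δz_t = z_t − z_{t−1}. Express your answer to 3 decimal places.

-0.546

First differences Δz: 8, -22, 17, -2, -11, 13, -1, -14
Mean of differences = -1.5000
Numerator Σ(Δz_t−Δz̄)(Δz_{t+1}−Δz̄) = -715.2500
Denominator Σ(Δz_t−Δz̄)² = 1310.0000
r_1(Δz) = -715.2500 / 1310.0000 = -0.546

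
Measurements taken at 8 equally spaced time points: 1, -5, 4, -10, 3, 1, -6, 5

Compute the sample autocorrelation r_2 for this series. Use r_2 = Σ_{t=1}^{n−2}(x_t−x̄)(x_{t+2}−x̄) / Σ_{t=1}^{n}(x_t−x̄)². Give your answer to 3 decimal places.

0.192

Mean x̄ = (1 − 5 + 4 − 10 + 3 + 1 − 6 + 5)/8 = -0.8750
Deviations from mean: 1.8750, -4.1250, 4.8750, -9.1250, 3.8750, 1.8750, -5.1250, 5.8750
Numerator Σ_{t=1}^{6}(x_t−x̄)(x_{t+2}−x̄) = 39.7188
Denominator Σ(x_t−x̄)² = 206.8750
r_2 = 39.7188 / 206.8750 = 0.192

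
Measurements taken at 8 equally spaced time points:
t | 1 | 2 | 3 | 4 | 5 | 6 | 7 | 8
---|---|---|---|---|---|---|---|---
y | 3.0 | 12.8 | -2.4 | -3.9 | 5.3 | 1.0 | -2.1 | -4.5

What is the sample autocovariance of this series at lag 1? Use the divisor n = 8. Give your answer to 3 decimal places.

-0.576

Mean ȳ = (3.0 + 12.8 − 2.4 − 3.9 + 5.3 + 1.0 − 2.1 − 4.5)/8 = 1.1500
Deviations: 1.8500, 11.6500, -3.5500, -5.0500, 4.1500, -0.1500, -3.2500, -5.6500
Σ_{t=1}^{7}(y_t−ȳ)(y_{t+1}−ȳ) = -4.6075
γ_1 = -4.6075 / 8 = -0.576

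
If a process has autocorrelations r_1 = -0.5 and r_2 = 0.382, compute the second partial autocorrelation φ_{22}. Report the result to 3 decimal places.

0.176

φ_{22} = (r_2 − r_1²) / (1 − r_1²)
r_1² = (-0.5)² = 0.25
Numerator = 0.382 − 0.2500 = 0.1320; denominator = 1 − 0.2500 = 0.7500
φ_{22} = 0.1320 / 0.7500 = 0.176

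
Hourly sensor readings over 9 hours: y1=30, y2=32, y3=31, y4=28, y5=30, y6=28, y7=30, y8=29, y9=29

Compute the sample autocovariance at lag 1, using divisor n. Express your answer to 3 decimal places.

Mean ȳ = (30 + 32 + 31 + 28 + 30 + 28 + 30 + 29 + 29)/9 = 29.6667
Σ_{t=1}^{8}(y_t−ȳ)(y_{t+1}−ȳ) = 0.2222
γ_1 = 0.2222 / 9 = 0.025

0.025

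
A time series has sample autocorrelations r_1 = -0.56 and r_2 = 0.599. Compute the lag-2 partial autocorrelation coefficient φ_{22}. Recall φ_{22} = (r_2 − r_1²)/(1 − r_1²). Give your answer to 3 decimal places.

0.416

φ_{22} = (r_2 − r_1²) / (1 − r_1²)
r_1² = (-0.56)² = 0.3136
Numerator = 0.599 − 0.3136 = 0.2854; denominator = 1 − 0.3136 = 0.6864
φ_{22} = 0.2854 / 0.6864 = 0.416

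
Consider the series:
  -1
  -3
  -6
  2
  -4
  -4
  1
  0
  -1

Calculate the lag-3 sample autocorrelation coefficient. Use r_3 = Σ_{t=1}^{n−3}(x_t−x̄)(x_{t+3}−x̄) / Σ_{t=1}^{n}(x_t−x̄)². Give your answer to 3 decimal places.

0.357

Mean x̄ = (-1 − 3 − 6 + 2 − 4 − 4 + 1 + 0 − 1)/9 = -1.7778
Σ(x_t−x̄)(x_{t+3}−x̄) = (2.9383) + (2.7160) + (9.3827) + (10.4938) + (-3.9506) + (-1.7284) = 19.8519
Denominator Σ(x_t−x̄)² = 55.5556
r_3 = 19.8519 / 55.5556 = 0.357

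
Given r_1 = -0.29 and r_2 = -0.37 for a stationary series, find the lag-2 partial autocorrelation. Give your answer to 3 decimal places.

φ_{22} = (r_2 − r_1²) / (1 − r_1²)
r_1² = (-0.29)² = 0.0841
Numerator = -0.37 − 0.0841 = -0.4541; denominator = 1 − 0.0841 = 0.9159
φ_{22} = -0.4541 / 0.9159 = -0.496

-0.496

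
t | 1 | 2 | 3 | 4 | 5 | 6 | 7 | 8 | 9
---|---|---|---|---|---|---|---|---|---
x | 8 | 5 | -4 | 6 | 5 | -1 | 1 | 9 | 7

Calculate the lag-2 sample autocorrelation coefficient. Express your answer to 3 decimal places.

Mean x̄ = (8 + 5 − 4 + 6 + 5 − 1 + 1 + 9 + 7)/9 = 4.0000
Σ(x_t−x̄)(x_{t+2}−x̄) = (-32.0000) + (2.0000) + (-8.0000) + (-10.0000) + (-3.0000) + (-25.0000) + (-9.0000) = -85.0000
Denominator Σ(x_t−x̄)² = 154.0000
r_2 = -85.0000 / 154.0000 = -0.552

-0.552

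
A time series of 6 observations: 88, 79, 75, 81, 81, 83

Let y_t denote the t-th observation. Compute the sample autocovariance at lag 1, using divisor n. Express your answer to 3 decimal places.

-0.116

Mean ȳ = (88 + 79 + 75 + 81 + 81 + 83)/6 = 81.1667
Σ_{t=1}^{5}(y_t−ȳ)(y_{t+1}−ȳ) = -0.6944
γ_1 = -0.6944 / 6 = -0.116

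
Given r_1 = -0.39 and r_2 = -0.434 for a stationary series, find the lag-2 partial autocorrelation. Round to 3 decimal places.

φ_{22} = (r_2 − r_1²) / (1 − r_1²)
r_1² = (-0.39)² = 0.1521
Numerator = -0.434 − 0.1521 = -0.5861; denominator = 1 − 0.1521 = 0.8479
φ_{22} = -0.5861 / 0.8479 = -0.691

-0.691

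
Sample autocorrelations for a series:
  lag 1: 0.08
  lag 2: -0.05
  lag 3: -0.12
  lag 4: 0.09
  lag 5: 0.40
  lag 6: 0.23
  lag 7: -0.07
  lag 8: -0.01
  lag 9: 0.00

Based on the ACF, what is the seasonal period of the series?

5

The largest autocorrelation is r_5 = 0.40; the remaining lags stay at or below 0.23.
The dominant spike at lag 5 indicates a seasonal period of 5.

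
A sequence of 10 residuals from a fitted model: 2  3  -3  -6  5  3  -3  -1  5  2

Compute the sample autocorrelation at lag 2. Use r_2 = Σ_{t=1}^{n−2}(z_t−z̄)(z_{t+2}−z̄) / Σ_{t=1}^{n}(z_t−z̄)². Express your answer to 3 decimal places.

Mean z̄ = (2 + 3 − 3 − 6 + 5 + 3 − 3 − 1 + 5 + 2)/10 = 0.7000
Numerator Σ_{t=1}^{8}(z_t−z̄)(z_{t+2}−z̄) = -89.4800
Denominator Σ(z_t−z̄)² = 126.1000
r_2 = -89.4800 / 126.1000 = -0.710

-0.710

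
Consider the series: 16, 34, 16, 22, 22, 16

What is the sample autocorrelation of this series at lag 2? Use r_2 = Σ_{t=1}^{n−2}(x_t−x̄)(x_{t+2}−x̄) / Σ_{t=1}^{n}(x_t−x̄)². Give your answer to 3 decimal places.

Mean x̄ = (16 + 34 + 16 + 22 + 22 + 16)/6 = 21.0000
Deviations from mean: -5.0000, 13.0000, -5.0000, 1.0000, 1.0000, -5.0000
Numerator Σ_{t=1}^{4}(x_t−x̄)(x_{t+2}−x̄) = 28.0000
Denominator Σ(x_t−x̄)² = 246.0000
r_2 = 28.0000 / 246.0000 = 0.114

0.114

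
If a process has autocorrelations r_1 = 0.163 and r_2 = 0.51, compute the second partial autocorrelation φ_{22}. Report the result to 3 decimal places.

φ_{22} = (r_2 − r_1²) / (1 − r_1²)
r_1² = (0.163)² = 0.026569
Numerator = 0.51 − 0.0266 = 0.4834; denominator = 1 − 0.0266 = 0.9734
φ_{22} = 0.4834 / 0.9734 = 0.497

0.497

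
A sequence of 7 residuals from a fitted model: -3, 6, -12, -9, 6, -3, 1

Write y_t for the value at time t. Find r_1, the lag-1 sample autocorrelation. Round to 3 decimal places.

-0.295

Mean ȳ = (-3 + 6 − 12 − 9 + 6 − 3 + 1)/7 = -2.0000
Deviations from mean: -1.0000, 8.0000, -10.0000, -7.0000, 8.0000, -1.0000, 3.0000
Σ(y_t−ȳ)(y_{t+1}−ȳ) = (-8.0000) + (-80.0000) + (70.0000) + (-56.0000) + (-8.0000) + (-3.0000) = -85.0000
Denominator Σ(y_t−ȳ)² = 288.0000
r_1 = -85.0000 / 288.0000 = -0.295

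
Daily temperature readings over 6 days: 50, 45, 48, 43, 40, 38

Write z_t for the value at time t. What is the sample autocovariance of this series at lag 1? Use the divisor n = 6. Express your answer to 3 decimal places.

5.667

Mean z̄ = (50 + 45 + 48 + 43 + 40 + 38)/6 = 44.0000
Σ_{t=1}^{5}(z_t−z̄)(z_{t+1}−z̄) = 34.0000
γ_1 = 34.0000 / 6 = 5.667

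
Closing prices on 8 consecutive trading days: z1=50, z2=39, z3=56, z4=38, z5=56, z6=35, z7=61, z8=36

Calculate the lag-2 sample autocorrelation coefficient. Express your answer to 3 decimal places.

Mean z̄ = (50 + 39 + 56 + 38 + 56 + 35 + 61 + 36)/8 = 46.3750
Numerator Σ_{t=1}^{6}(z_t−z̄)(z_{t+2}−z̄) = 543.3438
Denominator Σ(z_t−z̄)² = 773.8750
r_2 = 543.3438 / 773.8750 = 0.702

0.702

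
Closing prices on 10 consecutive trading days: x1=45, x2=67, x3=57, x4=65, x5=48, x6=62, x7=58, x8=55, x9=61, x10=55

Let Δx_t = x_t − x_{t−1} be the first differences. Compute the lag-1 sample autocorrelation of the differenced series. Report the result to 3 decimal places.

First differences Δx: 22, -10, 8, -17, 14, -4, -3, 6, -6
Mean of differences = 1.1111
Numerator Σ(Δx_t−Δx̄)(Δx_{t+1}−Δx̄) = -766.5679
Denominator Σ(Δx_t−Δx̄)² = 1218.8889
r_1(Δx) = -766.5679 / 1218.8889 = -0.629

-0.629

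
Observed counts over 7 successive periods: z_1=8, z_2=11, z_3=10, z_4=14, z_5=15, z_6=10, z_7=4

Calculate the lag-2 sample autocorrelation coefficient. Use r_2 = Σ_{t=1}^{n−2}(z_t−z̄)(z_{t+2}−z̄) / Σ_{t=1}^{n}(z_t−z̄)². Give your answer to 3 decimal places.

Mean z̄ = (8 + 11 + 10 + 14 + 15 + 10 + 4)/7 = 10.2857
Deviations from mean: -2.2857, 0.7143, -0.2857, 3.7143, 4.7143, -0.2857, -6.2857
Σ(z_t−z̄)(z_{t+2}−z̄) = (0.6531) + (2.6531) + (-1.3469) + (-1.0612) + (-29.6327) = -28.7347
Denominator Σ(z_t−z̄)² = 81.4286
r_2 = -28.7347 / 81.4286 = -0.353

-0.353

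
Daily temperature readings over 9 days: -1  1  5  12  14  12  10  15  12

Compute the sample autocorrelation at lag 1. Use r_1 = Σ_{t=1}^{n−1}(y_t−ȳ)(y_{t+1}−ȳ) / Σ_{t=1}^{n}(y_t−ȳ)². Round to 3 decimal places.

0.586

Mean ȳ = (-1 + 1 + 5 + 12 + 14 + 12 + 10 + 15 + 12)/9 = 8.8889
Numerator Σ_{t=1}^{8}(y_t−ȳ)(y_{t+1}−ȳ) = 157.6543
Denominator Σ(y_t−ȳ)² = 268.8889
r_1 = 157.6543 / 268.8889 = 0.586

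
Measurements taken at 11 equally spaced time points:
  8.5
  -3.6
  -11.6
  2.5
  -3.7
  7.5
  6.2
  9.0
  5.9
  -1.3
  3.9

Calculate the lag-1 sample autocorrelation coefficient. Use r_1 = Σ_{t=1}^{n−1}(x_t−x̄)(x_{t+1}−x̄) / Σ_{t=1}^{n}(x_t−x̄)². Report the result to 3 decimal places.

0.144

Mean x̄ = (8.5 − 3.6 − 11.6 + 2.5 − 3.7 + 7.5 + 6.2 + 9.0 + 5.9 − 1.3 + 3.9)/11 = 2.1182
Numerator Σ_{t=1}^{10}(x_t−x̄)(x_{t+1}−x̄) = 60.2451
Denominator Σ(x_t−x̄)² = 417.7564
r_1 = 60.2451 / 417.7564 = 0.144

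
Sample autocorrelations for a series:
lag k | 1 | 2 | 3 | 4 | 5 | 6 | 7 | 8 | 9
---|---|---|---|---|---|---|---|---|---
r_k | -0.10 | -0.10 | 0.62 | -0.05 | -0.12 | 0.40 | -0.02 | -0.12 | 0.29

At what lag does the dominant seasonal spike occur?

3

The largest autocorrelation is r_3 = 0.62, with weaker echoes at lags 6 (0.40) and 9 (0.29); the remaining lags stay at or below -0.02.
The dominant spike at lag 3 indicates a seasonal period of 3.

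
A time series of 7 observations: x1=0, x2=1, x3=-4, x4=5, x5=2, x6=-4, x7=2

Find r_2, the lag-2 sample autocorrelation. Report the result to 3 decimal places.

Mean x̄ = (0 + 1 − 4 + 5 + 2 − 4 + 2)/7 = 0.2857
Deviations from mean: -0.2857, 0.7143, -4.2857, 4.7143, 1.7143, -4.2857, 1.7143
Σ(x_t−x̄)(x_{t+2}−x̄) = (1.2245) + (3.3673) + (-7.3469) + (-20.2041) + (2.9388) = -20.0204
Denominator Σ(x_t−x̄)² = 65.4286
r_2 = -20.0204 / 65.4286 = -0.306

-0.306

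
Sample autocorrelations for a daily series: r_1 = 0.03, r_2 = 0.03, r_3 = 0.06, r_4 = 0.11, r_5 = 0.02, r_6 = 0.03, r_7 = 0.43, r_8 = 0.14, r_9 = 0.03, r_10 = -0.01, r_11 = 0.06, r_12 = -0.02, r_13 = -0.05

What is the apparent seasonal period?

The largest autocorrelation is r_7 = 0.43; the remaining lags stay at or below 0.14.
The dominant spike at lag 7 indicates a seasonal period of 7.

7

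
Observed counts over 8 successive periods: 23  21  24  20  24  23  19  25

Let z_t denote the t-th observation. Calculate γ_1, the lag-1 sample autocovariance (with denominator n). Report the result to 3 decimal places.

Mean z̄ = (23 + 21 + 24 + 20 + 24 + 23 + 19 + 25)/8 = 22.3750
Deviations: 0.6250, -1.3750, 1.6250, -2.3750, 1.6250, 0.6250, -3.3750, 2.6250
Σ_{t=1}^{7}(z_t−z̄)(z_{t+1}−z̄) = -20.7656
γ_1 = -20.7656 / 8 = -2.596

-2.596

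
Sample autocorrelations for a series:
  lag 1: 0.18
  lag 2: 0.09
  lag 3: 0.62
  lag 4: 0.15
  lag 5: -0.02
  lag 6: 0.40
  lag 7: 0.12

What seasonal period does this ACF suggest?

The largest autocorrelation is r_3 = 0.62, with a weaker echo at lag 6 (0.40); the remaining lags stay at or below 0.18.
The dominant spike at lag 3 indicates a seasonal period of 3.

3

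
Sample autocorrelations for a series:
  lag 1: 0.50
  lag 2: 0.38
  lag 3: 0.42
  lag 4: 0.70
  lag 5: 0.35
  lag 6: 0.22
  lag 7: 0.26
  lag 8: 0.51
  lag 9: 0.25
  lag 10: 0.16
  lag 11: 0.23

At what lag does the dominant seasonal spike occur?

4

The largest autocorrelation is r_4 = 0.70, with a weaker echo at lag 8 (0.51); the remaining lags stay at or below 0.50. The elevated value at lag 1 (0.50), dropping to 0.38 at lag 2, reflects decaying short-term dependence rather than seasonality.
The dominant spike at lag 4 indicates a seasonal period of 4.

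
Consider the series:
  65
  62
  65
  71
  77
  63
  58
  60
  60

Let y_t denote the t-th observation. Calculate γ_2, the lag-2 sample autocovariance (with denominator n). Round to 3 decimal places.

-7.266

Mean ȳ = (65 + 62 + 65 + 71 + 77 + 63 + 58 + 60 + 60)/9 = 64.5556
Σ_{t=1}^{7}(y_t−ȳ)(y_{t+2}−ȳ) = -65.3951
γ_2 = -65.3951 / 9 = -7.266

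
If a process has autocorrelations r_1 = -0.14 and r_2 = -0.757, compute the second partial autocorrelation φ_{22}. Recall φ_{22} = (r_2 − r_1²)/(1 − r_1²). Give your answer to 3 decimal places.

φ_{22} = (r_2 − r_1²) / (1 − r_1²)
r_1² = (-0.14)² = 0.0196
Numerator = -0.757 − 0.0196 = -0.7766; denominator = 1 − 0.0196 = 0.9804
φ_{22} = -0.7766 / 0.9804 = -0.792

-0.792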